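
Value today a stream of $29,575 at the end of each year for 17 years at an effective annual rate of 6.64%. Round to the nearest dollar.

$296,088

Annuity factor a(17|0.0664) = 10.011424; PV = 29575 × 10.011424 = 296,087.8733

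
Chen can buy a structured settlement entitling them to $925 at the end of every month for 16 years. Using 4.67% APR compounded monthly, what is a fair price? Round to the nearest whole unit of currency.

$124,934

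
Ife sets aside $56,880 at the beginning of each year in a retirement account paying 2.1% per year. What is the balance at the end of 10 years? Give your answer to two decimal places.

FV = 56880 × [(1+0.021)^10 − 1] / 0.021 × (1+i) = 56880 × 11.230913 = 638,814.3255
(annuity-due: payments at period start, so ×(1+i).)

$638,814.33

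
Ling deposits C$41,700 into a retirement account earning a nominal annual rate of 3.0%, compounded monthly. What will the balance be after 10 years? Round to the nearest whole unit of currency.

C$56,268

With 12 periods per year: i = 0.0025, n = 120.
FV = 41,700 × (1 + 0.0025)^120 = 56,268.0429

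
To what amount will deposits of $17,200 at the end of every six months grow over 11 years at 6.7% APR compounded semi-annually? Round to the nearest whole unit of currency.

Periodic rate i = 0.067/2 = 0.0335; n = 11 × 2 = 22 periods.
FV = 17200 × [(1+0.0335)^22 − 1] / 0.0335 = 17200 × 31.778346 = 546,587.5587

$546,588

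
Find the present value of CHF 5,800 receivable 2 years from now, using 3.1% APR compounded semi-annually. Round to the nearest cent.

CHF 5,453.91

i = 0.031/2 = 0.0155 per half-year; n = 2·2 = 4.
Discount factor = (1+0.0155)^(−4) = 0.940330; PV = 5,800 × 0.940330 = 5,453.9140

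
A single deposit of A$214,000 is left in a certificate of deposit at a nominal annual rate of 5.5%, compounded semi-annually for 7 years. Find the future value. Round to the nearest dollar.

Periodic rate i = 0.055/2 = 0.0275; n = 7 × 2 = 14 periods.
214,000 × (1+0.0275)^14 = 214,000 × 1.461994 = 312,866.7429

A$312,867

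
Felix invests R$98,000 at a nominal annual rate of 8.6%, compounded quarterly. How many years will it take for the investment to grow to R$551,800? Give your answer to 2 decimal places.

Periodic rate i = 0.086/4 = 0.0215.
(1+i)^n = 551800/98000 = 5.63061, so n = ln 5.63061 / ln 1.0215 = 81.2433 quarters
= 81.2433/4 years

20.31 years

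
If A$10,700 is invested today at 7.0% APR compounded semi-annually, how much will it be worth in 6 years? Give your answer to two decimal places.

A$16,168.43

With 2 periods per year: i = 0.035, n = 12.
10,700 × (1+0.035)^12 = 10,700 × 1.511069 = 16,168.4346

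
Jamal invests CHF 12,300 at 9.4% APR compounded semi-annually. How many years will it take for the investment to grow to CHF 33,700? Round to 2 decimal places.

Periodic rate i = 0.094/2 = 0.047.
(1+i)^n = 33700/12300 = 2.73984, so n = ln 2.73984 / ln 1.047 = 21.9447 half-years
= 21.9447/2 years

10.97 years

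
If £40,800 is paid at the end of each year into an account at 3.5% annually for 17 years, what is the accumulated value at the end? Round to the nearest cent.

£926,364.64

FV = 40800 × [(1+0.035)^17 − 1] / 0.035 = 40800 × 22.705016 = 926,364.6426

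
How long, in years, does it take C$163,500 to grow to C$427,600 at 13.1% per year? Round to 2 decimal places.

7.81 years

n = ln(427600/163500) / ln(1+0.131) = ln(2.61529) / 0.123102 = 7.8096 years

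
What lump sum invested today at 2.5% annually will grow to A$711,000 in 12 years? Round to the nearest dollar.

Discount factor = (1+0.025)^(−12) = 0.743556; PV = 711,000 × 0.743556 = 528,668.2343

A$528,668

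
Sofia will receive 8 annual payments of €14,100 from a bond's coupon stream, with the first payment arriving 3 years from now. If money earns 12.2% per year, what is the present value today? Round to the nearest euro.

€55,253

Value one period before first payment (t=2): 14100 × [1 − (1+0.122)^(−8)] / 0.122 = 14100 × 4.933118 = 69,556.9692
PV₀ = 69,556.9692 / (1+0.122)^2 = 69,556.9692 / 1.258884 = 55,252.8821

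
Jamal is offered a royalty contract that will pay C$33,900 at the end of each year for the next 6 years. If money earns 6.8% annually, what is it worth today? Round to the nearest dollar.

C$162,588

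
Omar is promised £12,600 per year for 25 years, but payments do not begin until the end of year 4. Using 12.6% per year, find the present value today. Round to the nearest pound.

£66,441

Value one period before first payment (t=3): 12600 × [1 − (1+0.126)^(−25)] / 0.126 = 12600 × 7.528029 = 94,853.1651
PV₀ = 94,853.1651 / (1+0.126)^3 = 94,853.1651 / 1.427628 = 66,441.0758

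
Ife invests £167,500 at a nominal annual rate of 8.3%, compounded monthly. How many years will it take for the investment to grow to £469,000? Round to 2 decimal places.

Periodic rate i = 0.083/12 = 0.00691667.
(1+i)^n = 469000/167500 = 2.80000, so n = ln 2.80000 / ln 1.00692 = 149.3749 months
= 149.3749/12 years

12.45 years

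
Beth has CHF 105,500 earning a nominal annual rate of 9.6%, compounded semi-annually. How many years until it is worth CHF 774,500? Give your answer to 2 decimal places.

Periodic rate i = 0.096/2 = 0.048.
n = ln(774500/105500) / ln(1+0.048) = ln(7.34123) / 0.046884 = 42.5204 half-years
= 42.5204/2 years

21.26 years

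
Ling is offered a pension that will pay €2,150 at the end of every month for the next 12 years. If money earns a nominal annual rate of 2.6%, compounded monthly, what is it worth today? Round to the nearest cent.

€265,711.60

i = 0.026/12 = 0.00216667 per month; n = 12·12 = 144.
Annuity factor a(144|0.00216667) = 123.586789; PV = 2150 × 123.586789 = 265,711.5973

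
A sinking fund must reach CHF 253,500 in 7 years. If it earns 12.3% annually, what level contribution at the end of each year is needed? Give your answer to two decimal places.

PMT = 253500 / ( [(1+0.123)^7 − 1] / 0.123 ) = 253500 / 10.182652 = 24,895.2815

CHF 24,895.28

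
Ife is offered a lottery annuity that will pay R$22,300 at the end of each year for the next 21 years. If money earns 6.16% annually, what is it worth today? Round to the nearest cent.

R$258,844.98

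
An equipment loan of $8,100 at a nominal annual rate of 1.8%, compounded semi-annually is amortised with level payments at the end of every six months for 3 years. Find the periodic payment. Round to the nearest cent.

With 2 periods per year: i = 0.009, n = 6.
Annuity-PV factor = 5.815446; PMT = 8100 / 5.815446 = 1,392.8425

$1,392.84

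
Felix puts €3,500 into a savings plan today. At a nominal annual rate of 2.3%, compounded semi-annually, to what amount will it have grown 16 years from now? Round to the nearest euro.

€5,046

With 2 periods per year: i = 0.0115, n = 32.
3,500 × (1+0.0115)^32 = 3,500 × 1.441811 = 5,046.3391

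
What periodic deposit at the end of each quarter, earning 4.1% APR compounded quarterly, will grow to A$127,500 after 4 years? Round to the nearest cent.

With 4 periods per year: i = 0.01025, n = 16.
PMT = 127500 / ( [(1+0.01025)^16 − 1] / 0.01025 ) = 127500 / 17.290844 = 7,373.8448

A$7,373.84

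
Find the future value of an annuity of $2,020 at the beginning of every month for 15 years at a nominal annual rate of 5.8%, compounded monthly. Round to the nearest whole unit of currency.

i = 0.058/12 = 0.00483333 per month; n = 15·12 = 180.
FV = 2020 × [(1+0.00483333)^180 − 1] / 0.00483333 × (1+i) = 2020 × 287.295098 = 580,336.0979
Payments are at the start of each period, so multiply by (1+i).

$580,336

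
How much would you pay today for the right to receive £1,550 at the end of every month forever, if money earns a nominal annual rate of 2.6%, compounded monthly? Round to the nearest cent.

£715,384.62

Periodic rate i = 0.026/12 = 0.00216667.
PV = PMT / i = 1550 / 0.00216667 = 715,384.6154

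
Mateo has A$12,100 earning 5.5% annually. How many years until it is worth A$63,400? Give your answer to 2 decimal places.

30.93 years

(1+i)^n = 63400/12100 = 5.23967, so n = ln 5.23967 / ln 1.055 = 30.9345 years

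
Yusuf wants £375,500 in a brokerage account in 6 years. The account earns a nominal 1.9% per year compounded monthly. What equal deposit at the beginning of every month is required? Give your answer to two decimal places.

£4,919.99

With 12 periods per year: i = 0.00158333, n = 72.
FV-annuity factor × (1+i) = 76.321338; PMT = 375500 / 76.321338 = 4,919.9871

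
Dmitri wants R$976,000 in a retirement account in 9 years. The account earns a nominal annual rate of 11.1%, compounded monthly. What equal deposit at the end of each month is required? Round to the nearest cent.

R$5,300.85

Periodic rate i = 0.111/12 = 0.00925; n = 9 × 12 = 108 periods.
FV-annuity factor = 184.121449; PMT = 976000 / 184.121449 = 5,300.8490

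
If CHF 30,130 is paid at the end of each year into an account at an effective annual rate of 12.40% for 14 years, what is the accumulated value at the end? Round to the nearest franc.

FV = 30130 × [(1+0.124)^14 − 1] / 0.124 = 30130 × 33.364696 = 1,005,278.2842

CHF 1,005,278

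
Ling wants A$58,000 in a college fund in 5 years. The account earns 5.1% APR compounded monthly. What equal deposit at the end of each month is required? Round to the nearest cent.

A$850.69

With 12 periods per year: i = 0.00425, n = 60.
PMT = 58000 / ( [(1+0.00425)^60 − 1] / 0.00425 ) = 58000 / 68.179886 = 850.6908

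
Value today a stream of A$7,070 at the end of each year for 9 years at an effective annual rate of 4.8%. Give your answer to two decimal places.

Annuity factor a(9|0.048) = 7.171555; PV = 7070 × 7.171555 = 50,702.8973

A$50,702.90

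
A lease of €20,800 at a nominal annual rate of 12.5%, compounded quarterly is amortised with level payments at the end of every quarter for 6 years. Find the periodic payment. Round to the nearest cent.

With 4 periods per year: i = 0.03125, n = 24.
PMT = 20800 / ( [1 − (1+0.03125)^(−24)] / 0.03125 ) = 20800 / 16.709739 = 1,244.7831

€1,244.78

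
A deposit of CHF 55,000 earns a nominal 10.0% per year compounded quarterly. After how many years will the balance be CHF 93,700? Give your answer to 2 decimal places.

5.39 years

Periodic rate i = 0.1/4 = 0.025.
(1+i)^n = 93700/55000 = 1.70364, so n = ln 1.70364 / ln 1.025 = 21.5759 quarters
= 21.5759/4 years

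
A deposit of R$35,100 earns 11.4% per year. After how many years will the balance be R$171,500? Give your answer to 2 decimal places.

n = ln(171500/35100) / ln(1+0.114) = ln(4.88604) / 0.107957 = 14.6946 years

14.69 years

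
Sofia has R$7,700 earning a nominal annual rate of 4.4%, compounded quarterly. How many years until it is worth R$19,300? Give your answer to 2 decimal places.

21.00 years

Periodic rate i = 0.044/4 = 0.011.
n = ln(19300/7700) / ln(1+0.011) = ln(2.50649) / 0.010940 = 83.9936 quarters
= 83.9936/4 years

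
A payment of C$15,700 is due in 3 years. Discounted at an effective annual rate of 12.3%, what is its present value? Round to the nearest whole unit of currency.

Discount factor = (1+0.123)^(−3) = 0.706091; PV = 15,700 × 0.706091 = 11,085.6301

C$11,086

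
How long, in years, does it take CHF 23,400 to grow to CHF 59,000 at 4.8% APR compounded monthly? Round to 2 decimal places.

Periodic rate i = 0.048/12 = 0.004.
(1+i)^n = 59000/23400 = 2.52137, so n = ln 2.52137 / ln 1.004 = 231.6624 months
= 231.6624/12 years

19.31 years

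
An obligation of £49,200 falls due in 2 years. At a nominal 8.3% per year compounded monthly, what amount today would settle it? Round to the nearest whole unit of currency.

£41,698

i = 0.083/12 = 0.00691667 per month; n = 2·12 = 24.
PV = 49,200 / (1 + 0.00691667)^24 = 49,200 / 1.179899 = 41,698.4965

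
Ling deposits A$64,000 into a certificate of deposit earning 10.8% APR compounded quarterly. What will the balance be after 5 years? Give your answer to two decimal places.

A$109,040.75

i = 0.108/4 = 0.027 per quarter; n = 5·4 = 20.
FV = 64,000 × (1 + 0.027)^20 = 109,040.7540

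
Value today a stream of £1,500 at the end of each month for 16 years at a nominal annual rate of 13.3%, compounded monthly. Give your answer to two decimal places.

£119,033.14

i = 0.133/12 = 0.0110833 per month; n = 16·12 = 192.
PV = 1500 × [1 − (1+0.0110833)^(−192)] / 0.0110833 = 1500 × 79.355430 = 119,033.1445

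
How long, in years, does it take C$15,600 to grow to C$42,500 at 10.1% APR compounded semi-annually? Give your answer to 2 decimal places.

Periodic rate i = 0.101/2 = 0.0505.
n = ln(42500/15600) / ln(1+0.0505) = ln(2.72436) / 0.049266 = 20.3432 half-years
= 20.3432/2 years

10.17 years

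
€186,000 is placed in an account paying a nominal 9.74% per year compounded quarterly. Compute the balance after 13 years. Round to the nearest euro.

i = 0.0974/4 = 0.02435 per quarter; n = 13·4 = 52.
186,000 × (1+0.02435)^52 = 186,000 × 3.493939 = 649,872.6747

€649,873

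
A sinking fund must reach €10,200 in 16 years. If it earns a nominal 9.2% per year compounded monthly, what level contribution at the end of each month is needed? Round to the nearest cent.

i = 0.092/12 = 0.00766667 per month; n = 16·12 = 192.
FV-annuity factor = 434.810271; PMT = 10200 / 434.810271 = 23.4585

€23.46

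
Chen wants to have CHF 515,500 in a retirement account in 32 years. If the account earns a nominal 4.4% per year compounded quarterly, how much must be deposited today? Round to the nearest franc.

With 4 periods per year: i = 0.011, n = 128.
PV = 515,500 / (1 + 0.011)^128 = 515,500 / 4.056467 = 127,081.0381

CHF 127,081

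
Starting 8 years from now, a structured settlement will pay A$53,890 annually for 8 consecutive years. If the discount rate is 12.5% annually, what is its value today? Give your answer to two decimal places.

PV at t=7 (ordinary 8-year annuity): 53890 × a(8|0.125) = 53890 × 4.882045 = 263,093.4188
PV₀ = 263,093.4188 / (1+0.125)^7 = 263,093.4188 / 2.280697 = 115,356.5681

A$115,356.57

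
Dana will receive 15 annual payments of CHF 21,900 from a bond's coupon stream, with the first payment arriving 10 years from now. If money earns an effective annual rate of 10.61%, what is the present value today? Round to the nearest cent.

PV at t=9 (ordinary 15-year annuity): 21900 × a(15|0.1061) = 21900 × 7.348395 = 160,929.8450
PV₀ = 160,929.8450 / (1+0.1061)^9 = 160,929.8450 / 2.478275 = 64,936.2286

CHF 64,936.23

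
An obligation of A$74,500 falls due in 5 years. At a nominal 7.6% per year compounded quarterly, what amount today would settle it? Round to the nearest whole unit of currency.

A$51,130

With 4 periods per year: i = 0.019, n = 20.
PV = 74,500 / (1 + 0.019)^20 = 74,500 / 1.457081 = 51,129.6232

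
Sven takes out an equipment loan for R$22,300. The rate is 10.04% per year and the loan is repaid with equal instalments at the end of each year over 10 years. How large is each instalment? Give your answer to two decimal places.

PMT = 22300 / ( [1 − (1+0.1004)^(−10)] / 0.1004 ) = 22300 / 6.134023 = 3,635.4609

R$3,635.46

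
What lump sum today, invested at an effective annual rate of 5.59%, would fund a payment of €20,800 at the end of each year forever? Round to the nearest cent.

€372,093.02

PV = PMT / i = 20800 / 0.0559 = 372,093.0233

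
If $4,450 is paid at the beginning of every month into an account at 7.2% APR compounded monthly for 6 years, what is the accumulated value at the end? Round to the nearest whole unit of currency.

Periodic rate i = 0.072/12 = 0.006; n = 6 × 12 = 72 periods.
FV = 4450 × [(1+0.006)^72 − 1] / 0.006 × (1+i) = 4450 × 90.263027 = 401,670.4697
Payments are at the start of each period, so multiply by (1+i).

$401,670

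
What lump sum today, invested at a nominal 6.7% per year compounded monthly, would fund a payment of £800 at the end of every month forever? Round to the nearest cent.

Periodic rate i = 0.067/12 = 0.00558333.
PV = PMT / i = 800 / 0.00558333 = 143,283.5821

£143,283.58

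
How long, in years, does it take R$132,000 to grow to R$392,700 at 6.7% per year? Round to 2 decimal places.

(1+i)^n = 392700/132000 = 2.97500, so n = ln 2.97500 / ln 1.067 = 16.8115 years

16.81 years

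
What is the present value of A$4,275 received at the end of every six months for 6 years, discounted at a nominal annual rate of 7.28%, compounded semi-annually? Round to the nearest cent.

A$40,972.45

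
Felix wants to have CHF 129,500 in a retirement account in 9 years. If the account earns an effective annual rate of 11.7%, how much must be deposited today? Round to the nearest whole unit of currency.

PV = FV·(1+i)^(−n) = 129,500 × 0.369421 = 47,840.0043

CHF 47,840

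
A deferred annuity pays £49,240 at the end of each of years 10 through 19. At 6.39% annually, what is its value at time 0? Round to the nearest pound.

PV at t=9 (ordinary 10-year annuity): 49240 × a(10|0.0639) = 49240 × 7.225982 = 355,807.3483
PV₀ = 355,807.3483 / (1+0.0639)^9 = 355,807.3483 / 1.746253 = 203,754.6989

£203,755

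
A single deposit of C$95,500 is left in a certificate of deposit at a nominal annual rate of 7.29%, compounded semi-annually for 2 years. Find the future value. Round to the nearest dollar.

Periodic rate i = 0.0729/2 = 0.03645; n = 2 × 2 = 4 periods.
95,500 × (1+0.03645)^4 = 95,500 × 1.153967 = 110,203.8571

C$110,204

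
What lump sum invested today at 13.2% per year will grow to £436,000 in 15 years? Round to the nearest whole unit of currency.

£67,888

PV = 436,000 / (1 + 0.132)^15 = 436,000 / 6.422386 = 67,887.5423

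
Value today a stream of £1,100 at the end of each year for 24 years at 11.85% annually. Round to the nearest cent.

Annuity factor a(24|0.1185) = 7.864678; PV = 1100 × 7.864678 = 8,651.1462

£8,651.15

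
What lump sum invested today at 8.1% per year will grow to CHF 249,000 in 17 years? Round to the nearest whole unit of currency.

PV = 249,000 / (1 + 0.081)^17 = 249,000 / 3.758692 = 66,246.4408

CHF 66,246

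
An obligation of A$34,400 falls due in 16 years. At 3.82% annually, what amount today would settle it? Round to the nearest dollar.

A$18,883

PV = 34,400 / (1 + 0.0382)^16 = 34,400 / 1.821782 = 18,882.6112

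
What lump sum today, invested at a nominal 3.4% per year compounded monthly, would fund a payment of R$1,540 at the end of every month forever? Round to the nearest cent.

R$543,529.41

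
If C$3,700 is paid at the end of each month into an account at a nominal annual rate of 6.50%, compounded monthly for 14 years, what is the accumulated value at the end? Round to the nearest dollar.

i = 0.065/12 = 0.00541667 per month; n = 14·12 = 168.
FV = 3700 × [(1+0.00541667)^168 − 1] / 0.00541667 = 3700 × 272.903856 = 1,009,744.2665

C$1,009,744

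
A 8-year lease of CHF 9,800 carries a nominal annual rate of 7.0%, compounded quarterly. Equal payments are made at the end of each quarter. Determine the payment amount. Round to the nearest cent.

With 4 periods per year: i = 0.0175, n = 32.
Annuity-PV factor = 24.343859; PMT = 9800 / 24.343859 = 402.5656

CHF 402.57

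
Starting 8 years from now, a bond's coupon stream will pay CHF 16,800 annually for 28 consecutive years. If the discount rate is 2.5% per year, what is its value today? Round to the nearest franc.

PV at t=7 (ordinary 28-year annuity): 16800 × a(28|0.025) = 16800 × 19.964889 = 335,410.1294
PV₀ = 335,410.1294 / (1+0.025)^7 = 335,410.1294 / 1.188686 = 282,168.8814

CHF 282,169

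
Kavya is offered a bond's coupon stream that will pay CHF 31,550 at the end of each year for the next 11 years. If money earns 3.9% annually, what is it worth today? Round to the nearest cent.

CHF 277,889.73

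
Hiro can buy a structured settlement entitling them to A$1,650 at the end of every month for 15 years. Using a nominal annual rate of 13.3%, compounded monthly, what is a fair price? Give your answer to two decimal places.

A$128,400.09

With 12 periods per year: i = 0.0110833, n = 180.
PV = PMT · [1 − (1+i)^(−n)] / i = 1650 · 77.818234 = 128,400.0863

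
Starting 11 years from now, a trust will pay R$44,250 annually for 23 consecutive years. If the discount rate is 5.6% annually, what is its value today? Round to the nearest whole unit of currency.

R$327,370

Value one period before first payment (t=10): 44250 × [1 − (1+0.056)^(−23)] / 0.056 = 44250 × 12.757475 = 564,518.2879
PV₀ = 564,518.2879 / (1+0.056)^10 = 564,518.2879 / 1.724405 = 327,369.9663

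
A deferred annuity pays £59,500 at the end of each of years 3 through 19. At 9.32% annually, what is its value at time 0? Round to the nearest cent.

£416,759.56

Value one period before first payment (t=2): 59500 × [1 − (1+0.0932)^(−17)] / 0.0932 = 59500 × 8.370817 = 498,063.6184
Discount back 2 years: 498,063.6184 × (1+0.0932)^(−2) = 498,063.6184 × 0.836760 = 416,759.5624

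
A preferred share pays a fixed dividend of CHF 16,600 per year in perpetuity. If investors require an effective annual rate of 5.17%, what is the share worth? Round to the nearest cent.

PV = C/r = 16600/0.0517 = 321,083.1721

CHF 321,083.17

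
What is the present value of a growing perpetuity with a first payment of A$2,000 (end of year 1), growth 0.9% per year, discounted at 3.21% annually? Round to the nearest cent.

A$86,580.09

PV = PMT / (i − g) = 2000 / (0.0321 − 0.009) = 2000 / 0.023100 = 86,580.0866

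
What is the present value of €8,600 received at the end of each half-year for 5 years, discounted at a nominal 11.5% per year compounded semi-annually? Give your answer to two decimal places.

With 2 periods per year: i = 0.0575, n = 10.
PV = PMT · [1 − (1+i)^(−n)] / i = 8600 · 7.448054 = 64,053.2603

€64,053.26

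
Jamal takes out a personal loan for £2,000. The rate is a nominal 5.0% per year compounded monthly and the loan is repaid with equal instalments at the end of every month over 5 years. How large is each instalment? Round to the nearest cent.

£37.74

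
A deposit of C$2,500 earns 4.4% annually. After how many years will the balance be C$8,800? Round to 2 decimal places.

29.23 years

n = ln(8800/2500) / ln(1+0.044) = ln(3.52000) / 0.043059 = 29.2261 years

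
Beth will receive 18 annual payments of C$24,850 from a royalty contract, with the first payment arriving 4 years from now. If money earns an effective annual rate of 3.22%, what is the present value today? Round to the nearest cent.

Value one period before first payment (t=3): 24850 × [1 − (1+0.0322)^(−18)] / 0.0322 = 24850 × 13.501147 = 335,503.4984
PV₀ = 335,503.4984 / (1+0.0322)^3 = 335,503.4984 / 1.099744 = 305,074.2055

C$305,074.21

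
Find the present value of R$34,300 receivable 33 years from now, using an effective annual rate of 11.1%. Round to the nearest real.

R$1,063

PV = 34,300 / (1 + 0.111)^33 = 34,300 / 32.252542 = 1,063.4821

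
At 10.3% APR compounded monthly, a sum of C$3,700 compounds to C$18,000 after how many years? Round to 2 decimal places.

15.43 years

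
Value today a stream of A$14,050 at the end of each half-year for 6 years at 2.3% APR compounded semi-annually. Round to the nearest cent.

With 2 periods per year: i = 0.0115, n = 12.
PV = 14050 × [1 − (1+0.0115)^(−12)] / 0.0115 = 14050 × 11.149137 = 156,645.3746

A$156,645.37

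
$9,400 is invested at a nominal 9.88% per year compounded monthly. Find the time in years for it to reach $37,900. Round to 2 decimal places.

Periodic rate i = 0.0988/12 = 0.00823333.
(1+i)^n = 37900/9400 = 4.03191, so n = ln 4.03191 / ln 1.00823 = 170.0372 months
= 170.0372/12 years

14.17 years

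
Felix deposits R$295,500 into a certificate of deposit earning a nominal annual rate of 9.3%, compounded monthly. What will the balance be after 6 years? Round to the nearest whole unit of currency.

Periodic rate i = 0.093/12 = 0.00775; n = 6 × 12 = 72 periods.
FV = PV·(1+i)^n = 295,500 × 1.743420 = 515,180.6902

R$515,181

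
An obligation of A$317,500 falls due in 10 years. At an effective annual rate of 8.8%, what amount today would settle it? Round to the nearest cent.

PV = 317,500 / (1 + 0.088)^10 = 317,500 / 2.324283 = 136,601.2823

A$136,601.28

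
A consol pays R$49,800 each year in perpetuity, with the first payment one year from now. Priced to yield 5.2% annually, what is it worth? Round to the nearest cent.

PV = PMT / i = 49800 / 0.052 = 957,692.3077

R$957,692.31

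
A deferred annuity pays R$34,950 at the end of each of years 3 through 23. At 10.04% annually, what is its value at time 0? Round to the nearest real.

PV at t=2 (ordinary 21-year annuity): 34950 × a(21|0.1004) = 34950 × 8.624474 = 301,425.3766
Discount back 2 years: 301,425.3766 × (1+0.1004)^(−2) = 301,425.3766 × 0.825846 = 248,930.8080

R$248,931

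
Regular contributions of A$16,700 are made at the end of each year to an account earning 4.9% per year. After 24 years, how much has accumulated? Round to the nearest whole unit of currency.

A$733,500

FV = 16700 × [(1+0.049)^24 − 1] / 0.049 = 16700 × 43.922146 = 733,499.8317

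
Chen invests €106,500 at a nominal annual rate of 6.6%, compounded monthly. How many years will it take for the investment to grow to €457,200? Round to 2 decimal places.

Periodic rate i = 0.066/12 = 0.0055.
n = ln(457200/106500) / ln(1+0.0055) = ln(4.29296) / 0.005485 = 265.6325 months
= 265.6325/12 years

22.14 years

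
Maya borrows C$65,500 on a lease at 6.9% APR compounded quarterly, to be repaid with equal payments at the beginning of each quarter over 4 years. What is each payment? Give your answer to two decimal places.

C$4,639.60

i = 0.069/4 = 0.01725 per quarter; n = 4·4 = 16.
Annuity-PV factor × (1+i) = 14.117609; PMT = 65500 / 14.117609 = 4,639.5959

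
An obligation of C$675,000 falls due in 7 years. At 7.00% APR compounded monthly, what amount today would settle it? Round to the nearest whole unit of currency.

C$414,112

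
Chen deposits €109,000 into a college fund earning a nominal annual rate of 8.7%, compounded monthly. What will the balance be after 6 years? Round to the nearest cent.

Periodic rate i = 0.087/12 = 0.00725; n = 6 × 12 = 72 periods.
FV = PV·(1+i)^n = 109,000 × 1.682224 = 183,362.4378

€183,362.44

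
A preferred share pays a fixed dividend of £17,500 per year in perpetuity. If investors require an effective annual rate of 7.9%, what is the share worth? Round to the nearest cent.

£221,518.99

PV = C/r = 17500/0.079 = 221,518.9873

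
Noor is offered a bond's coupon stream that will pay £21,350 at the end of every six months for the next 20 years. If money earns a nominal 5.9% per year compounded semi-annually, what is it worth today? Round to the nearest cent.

Periodic rate i = 0.059/2 = 0.0295; n = 20 × 2 = 40 periods.
PV = PMT · [1 − (1+i)^(−n)] / i = 21350 · 23.302744 = 497,513.5916

£497,513.59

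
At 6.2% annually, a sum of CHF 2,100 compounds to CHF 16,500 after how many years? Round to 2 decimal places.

34.27 years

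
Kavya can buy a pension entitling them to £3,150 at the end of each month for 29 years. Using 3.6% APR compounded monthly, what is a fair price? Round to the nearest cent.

Periodic rate i = 0.036/12 = 0.003; n = 29 × 12 = 348 periods.
Annuity factor a(348|0.003) = 215.801894; PV = 3150 × 215.801894 = 679,775.9666

£679,775.97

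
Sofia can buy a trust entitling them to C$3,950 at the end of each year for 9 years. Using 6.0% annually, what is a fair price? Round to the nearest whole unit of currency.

C$26,867

PV = 3950 × [1 − (1+0.06)^(−9)] / 0.06 = 3950 × 6.801692 = 26,866.6845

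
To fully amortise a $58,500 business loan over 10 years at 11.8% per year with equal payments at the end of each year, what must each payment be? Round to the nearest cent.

PMT = 58500 / ( [1 − (1+0.118)^(−10)] / 0.118 ) = 58500 / 5.696783 = 10,268.9540

$10,268.95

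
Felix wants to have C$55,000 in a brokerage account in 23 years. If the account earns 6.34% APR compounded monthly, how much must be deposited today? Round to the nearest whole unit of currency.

i = 0.0634/12 = 0.00528333 per month; n = 23·12 = 276.
Discount factor = (1+0.00528333)^(−276) = 0.233549; PV = 55,000 × 0.233549 = 12,845.2199

C$12,845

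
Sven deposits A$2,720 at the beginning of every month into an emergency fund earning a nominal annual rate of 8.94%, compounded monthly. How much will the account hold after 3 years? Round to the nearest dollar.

A$112,667

i = 0.0894/12 = 0.00745 per month; n = 3·12 = 36.
Accumulation factor s(36|0.00745) × (1+i) = 41.421662; FV = 2720 × 41.421662 = 112,666.9195
Payments are at the start of each period, so multiply by (1+i).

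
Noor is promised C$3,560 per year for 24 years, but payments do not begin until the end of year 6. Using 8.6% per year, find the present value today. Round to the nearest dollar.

C$23,620

Value one period before first payment (t=5): 3560 × [1 − (1+0.086)^(−24)] / 0.086 = 3560 × 10.022498 = 35,680.0921
Discount back 5 years: 35,680.0921 × (1+0.086)^(−5) = 35,680.0921 × 0.661989 = 23,619.8340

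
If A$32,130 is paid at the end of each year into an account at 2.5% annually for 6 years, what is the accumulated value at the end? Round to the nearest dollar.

A$205,238

FV = PMT · [(1+i)^n − 1] / i = 32130 · 6.387737 = 205,237.9811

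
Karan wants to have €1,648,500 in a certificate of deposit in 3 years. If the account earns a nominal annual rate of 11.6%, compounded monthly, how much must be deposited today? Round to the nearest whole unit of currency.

Periodic rate i = 0.116/12 = 0.00966667; n = 3 × 12 = 36 periods.
Discount factor = (1+0.00966667)^(−36) = 0.707280; PV = 1,648,500 × 0.707280 = 1,165,950.9521

€1,165,951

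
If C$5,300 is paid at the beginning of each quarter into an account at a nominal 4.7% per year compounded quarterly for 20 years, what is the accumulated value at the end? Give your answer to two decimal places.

With 4 periods per year: i = 0.01175, n = 80.
FV = 5300 × [(1+0.01175)^80 − 1] / 0.01175 × (1+i) = 5300 × 133.119784 = 705,534.8578
Payments are at the start of each period, so multiply by (1+i).

C$705,534.86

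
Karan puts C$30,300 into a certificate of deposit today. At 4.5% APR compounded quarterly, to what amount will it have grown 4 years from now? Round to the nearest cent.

C$36,239.25

With 4 periods per year: i = 0.01125, n = 16.
30,300 × (1+0.01125)^16 = 30,300 × 1.196015 = 36,239.2484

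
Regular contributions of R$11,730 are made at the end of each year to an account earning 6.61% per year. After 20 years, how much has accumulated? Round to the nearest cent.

FV = PMT · [(1+i)^n − 1] / i = 11730 · 39.291265 = 460,886.5428

R$460,886.54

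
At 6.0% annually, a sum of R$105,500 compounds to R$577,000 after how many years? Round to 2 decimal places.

29.16 years

n = ln(577000/105500) / ln(1+0.06) = ln(5.46919) / 0.058269 = 29.1602 years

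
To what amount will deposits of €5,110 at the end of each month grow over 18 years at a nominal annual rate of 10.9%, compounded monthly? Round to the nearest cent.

€3,403,998.32

With 12 periods per year: i = 0.00908333, n = 216.
Accumulation factor s(216|0.00908333) = 666.144485; FV = 5110 × 666.144485 = 3,403,998.3168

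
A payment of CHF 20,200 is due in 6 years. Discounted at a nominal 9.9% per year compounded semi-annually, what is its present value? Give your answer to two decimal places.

CHF 11,312.59

i = 0.099/2 = 0.0495 per half-year; n = 6·2 = 12.
PV = 20,200 / (1 + 0.0495)^12 = 20,200 / 1.785621 = 11,312.5902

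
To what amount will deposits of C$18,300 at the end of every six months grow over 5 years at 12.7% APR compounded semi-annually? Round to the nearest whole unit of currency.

C$245,210

i = 0.127/2 = 0.0635 per half-year; n = 5·2 = 10.
FV = PMT · [(1+i)^n − 1] / i = 18300 · 13.399462 = 245,210.1583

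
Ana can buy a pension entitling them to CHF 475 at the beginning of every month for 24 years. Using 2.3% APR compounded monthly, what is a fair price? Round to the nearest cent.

With 12 periods per year: i = 0.00191667, n = 288.
Annuity factor a(288|0.00191667) × (1+i) = 221.588411; PV = 475 × 221.588411 = 105,254.4950
(Beginning-of-period payments → annuity-due factor ×(1+i).)

CHF 105,254.49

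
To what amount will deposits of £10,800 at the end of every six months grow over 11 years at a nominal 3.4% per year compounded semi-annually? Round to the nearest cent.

With 2 periods per year: i = 0.017, n = 22.
FV = 10800 × [(1+0.017)^22 − 1] / 0.017 = 10800 × 26.410308 = 285,231.3289

£285,231.33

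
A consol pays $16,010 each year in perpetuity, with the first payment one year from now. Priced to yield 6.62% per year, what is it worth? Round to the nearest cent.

PV = C/r = 16010/0.0662 = 241,842.9003

$241,842.90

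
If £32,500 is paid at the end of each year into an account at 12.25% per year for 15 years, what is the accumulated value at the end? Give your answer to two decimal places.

FV = PMT · [(1+i)^n − 1] / i = 32500 · 38.038562 = 1,236,253.2787

£1,236,253.28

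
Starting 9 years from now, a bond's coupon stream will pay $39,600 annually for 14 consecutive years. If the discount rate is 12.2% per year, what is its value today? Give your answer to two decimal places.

PV at t=8 (ordinary 14-year annuity): 39600 × a(14|0.122) = 39600 × 6.560884 = 259,810.9970
PV₀ = 259,810.9970 / (1+0.122)^8 = 259,810.9970 / 2.511556 = 103,446.2315

$103,446.23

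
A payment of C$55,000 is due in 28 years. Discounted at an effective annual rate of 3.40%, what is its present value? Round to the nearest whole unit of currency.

PV = 55,000 / (1 + 0.034)^28 = 55,000 / 2.550205 = 21,566.8940

C$21,567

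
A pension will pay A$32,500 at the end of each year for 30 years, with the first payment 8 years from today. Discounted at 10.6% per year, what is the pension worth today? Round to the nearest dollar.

PV at t=7 (ordinary 30-year annuity): 32500 × a(30|0.106) = 32500 × 8.974722 = 291,678.4524
Discount back 7 years: 291,678.4524 × (1+0.106)^(−7) = 291,678.4524 × 0.493985 = 144,084.8963

A$144,085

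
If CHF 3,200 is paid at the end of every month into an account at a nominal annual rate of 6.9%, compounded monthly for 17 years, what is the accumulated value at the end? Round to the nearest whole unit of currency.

CHF 1,235,943

i = 0.069/12 = 0.00575 per month; n = 17·12 = 204.
FV = PMT · [(1+i)^n − 1] / i = 3200 · 386.232092 = 1,235,942.6952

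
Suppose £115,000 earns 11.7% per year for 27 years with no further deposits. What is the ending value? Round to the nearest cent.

FV = 115,000 × (1 + 0.117)^27 = 2,281,043.2218

£2,281,043.22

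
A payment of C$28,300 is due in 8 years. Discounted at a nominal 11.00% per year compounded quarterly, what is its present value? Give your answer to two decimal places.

C$11,878.67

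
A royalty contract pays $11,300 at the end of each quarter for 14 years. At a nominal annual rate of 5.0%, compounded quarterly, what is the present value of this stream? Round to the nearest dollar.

i = 0.05/4 = 0.0125 per quarter; n = 14·4 = 56.
PV = 11300 × [1 − (1+0.0125)^(−56)] / 0.0125 = 11300 × 40.100431 = 453,134.8735

$453,135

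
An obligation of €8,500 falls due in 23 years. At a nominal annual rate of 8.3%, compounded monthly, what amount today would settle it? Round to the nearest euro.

With 12 periods per year: i = 0.00691667, n = 276.
Discount factor = (1+0.00691667)^(−276) = 0.149206; PV = 8,500 × 0.149206 = 1,268.2498

€1,268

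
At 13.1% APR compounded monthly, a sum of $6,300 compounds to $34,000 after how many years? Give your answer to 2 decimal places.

Periodic rate i = 0.131/12 = 0.0109167.
n = ln(34000/6300) / ln(1+0.0109167) = ln(5.39683) / 0.010858 = 155.2668 months
= 155.2668/12 years

12.94 years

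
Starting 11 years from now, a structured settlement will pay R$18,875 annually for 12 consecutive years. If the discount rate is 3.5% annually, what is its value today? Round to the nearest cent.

R$129,303.56

Value one period before first payment (t=10): 18875 × [1 − (1+0.035)^(−12)] / 0.035 = 18875 × 9.663334 = 182,395.4356
PV₀ = 182,395.4356 / (1+0.035)^10 = 182,395.4356 / 1.410599 = 129,303.5558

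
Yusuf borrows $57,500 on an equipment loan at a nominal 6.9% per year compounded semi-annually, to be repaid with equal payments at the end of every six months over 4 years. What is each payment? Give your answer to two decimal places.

i = 0.069/2 = 0.0345 per half-year; n = 4·2 = 8.
Annuity-PV factor = 6.888323; PMT = 57500 / 6.888323 = 8,347.4604

$8,347.46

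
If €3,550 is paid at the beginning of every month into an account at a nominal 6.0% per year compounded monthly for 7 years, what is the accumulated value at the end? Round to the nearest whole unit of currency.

€371,310

i = 0.06/12 = 0.005 per month; n = 7·12 = 84.
FV = 3550 × [(1+0.005)^84 − 1] / 0.005 × (1+i) = 3550 × 104.594297 = 371,309.7538
(Beginning-of-period payments → annuity-due factor ×(1+i).)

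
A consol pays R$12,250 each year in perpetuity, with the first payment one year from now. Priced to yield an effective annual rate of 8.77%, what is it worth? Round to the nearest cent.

R$139,680.73

PV = C/r = 12250/0.0877 = 139,680.7298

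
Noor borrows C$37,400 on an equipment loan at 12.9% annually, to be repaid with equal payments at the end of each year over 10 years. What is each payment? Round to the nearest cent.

C$6,864.91

Annuity-PV factor = 5.448000; PMT = 37400 / 5.448000 = 6,864.9051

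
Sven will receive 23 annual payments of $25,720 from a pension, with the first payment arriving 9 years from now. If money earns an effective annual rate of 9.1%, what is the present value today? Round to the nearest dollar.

$121,813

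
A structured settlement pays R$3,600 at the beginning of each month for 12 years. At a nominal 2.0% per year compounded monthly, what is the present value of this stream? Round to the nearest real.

R$461,312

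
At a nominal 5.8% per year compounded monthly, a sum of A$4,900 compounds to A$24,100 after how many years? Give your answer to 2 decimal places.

Periodic rate i = 0.058/12 = 0.00483333.
n = ln(24100/4900) / ln(1+0.00483333) = ln(4.91837) / 0.004822 = 330.3772 months
= 330.3772/12 years

27.53 years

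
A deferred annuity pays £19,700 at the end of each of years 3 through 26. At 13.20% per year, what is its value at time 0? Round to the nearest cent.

PV at t=2 (ordinary 24-year annuity): 19700 × a(24|0.132) = 19700 × 7.189291 = 141,629.0347
Discount back 2 years: 141,629.0347 × (1+0.132)^(−2) = 141,629.0347 × 0.780382 = 110,524.7246

£110,524.72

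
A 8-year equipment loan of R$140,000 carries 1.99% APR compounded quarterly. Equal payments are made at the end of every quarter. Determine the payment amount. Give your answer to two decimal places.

R$4,743.34

i = 0.0199/4 = 0.004975 per quarter; n = 8·4 = 32.
PMT = 140000 / ( [1 − (1+0.004975)^(−32)] / 0.004975 ) = 140000 / 29.515084 = 4,743.3373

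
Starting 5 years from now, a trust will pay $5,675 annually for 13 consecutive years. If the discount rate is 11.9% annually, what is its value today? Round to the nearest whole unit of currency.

PV at t=4 (ordinary 13-year annuity): 5675 × a(13|0.119) = 5675 × 6.455034 = 36,632.3183
PV₀ = 36,632.3183 / (1+0.119)^4 = 36,632.3183 / 1.567907 = 23,363.8311

$23,364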